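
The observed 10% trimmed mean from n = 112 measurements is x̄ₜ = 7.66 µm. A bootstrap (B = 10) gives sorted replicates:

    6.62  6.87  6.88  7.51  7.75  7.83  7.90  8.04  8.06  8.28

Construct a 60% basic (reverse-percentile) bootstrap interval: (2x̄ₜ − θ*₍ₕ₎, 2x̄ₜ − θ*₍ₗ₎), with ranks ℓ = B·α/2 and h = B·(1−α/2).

(7.28, 8.45)

Percentile endpoints at ranks 2 and 8: θ*₍2₎ = 6.87, θ*₍8₎ = 8.04.
Basic interval reflects these around x̄ₜ:
  lower = 2 × 7.66 − 8.04 = 7.28
  upper = 2 × 7.66 − 6.87 = 8.45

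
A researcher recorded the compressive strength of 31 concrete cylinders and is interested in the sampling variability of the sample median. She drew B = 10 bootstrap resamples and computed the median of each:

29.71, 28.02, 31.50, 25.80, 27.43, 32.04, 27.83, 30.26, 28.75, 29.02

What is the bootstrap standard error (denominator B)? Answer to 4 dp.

SE* = 1.8074

Bootstrap SE is the standard deviation of the 10 replicate medians.
Mean of replicates: (29.71 + 28.02 + 31.50 + 25.80 + 27.43 + 32.04 + 27.83 + 30.26 + 28.75 + 29.02) / 10 = 290.36000 / 10 = 29.03600
Sum of squared deviations: (+0.67400)² + (−1.01600)² + (+2.46400)² + (−3.23600)² + (−1.60600)² + (+3.00400)² + (−1.20600)² + (+1.22400)² + (−0.28600)² + (−0.01600)² = 32.66744
Variance = 32.66744 / 10 = 3.26674
SE* = √3.26674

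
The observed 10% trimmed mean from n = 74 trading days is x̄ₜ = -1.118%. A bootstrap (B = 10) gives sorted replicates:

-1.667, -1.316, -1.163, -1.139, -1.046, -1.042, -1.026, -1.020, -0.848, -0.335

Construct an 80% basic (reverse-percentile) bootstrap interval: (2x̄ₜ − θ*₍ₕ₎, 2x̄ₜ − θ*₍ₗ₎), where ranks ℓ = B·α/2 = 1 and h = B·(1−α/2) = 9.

Percentile endpoints at ranks 1 and 9: θ*₍1₎ = -1.667, θ*₍9₎ = -0.848.
Basic interval reflects these around x̄ₜ:
  lower = 2 × -1.118 − -0.848 = -1.388
  upper = 2 × -1.118 − -1.667 = -0.569

(-1.388, -0.569)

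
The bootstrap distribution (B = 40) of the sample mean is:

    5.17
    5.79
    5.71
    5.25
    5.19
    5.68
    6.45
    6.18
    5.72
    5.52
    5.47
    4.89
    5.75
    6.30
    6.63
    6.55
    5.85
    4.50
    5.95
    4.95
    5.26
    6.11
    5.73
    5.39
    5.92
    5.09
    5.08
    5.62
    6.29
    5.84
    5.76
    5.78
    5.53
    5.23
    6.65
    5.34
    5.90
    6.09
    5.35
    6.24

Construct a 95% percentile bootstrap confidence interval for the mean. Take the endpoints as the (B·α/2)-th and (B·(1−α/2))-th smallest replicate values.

Sorted replicates: 4.50, 4.89, 4.95, 5.08, 5.09, 5.17, 5.19, 5.23, 5.25, 5.26, 5.34, 5.35, 5.39, 5.47, 5.52, 5.53, 5.62, 5.68, 5.71, 5.72, 5.73, 5.75, 5.76, 5.78, 5.79, 5.84, 5.85, 5.90, 5.92, 5.95, 6.09, 6.11, 6.18, 6.24, 6.29, 6.30, 6.45, 6.55, 6.63, 6.65
α = 0.05; lower rank = 40 × 0.025 = 1; upper rank = 40 × 0.975 = 39.
The 1st smallest replicate is 4.50; the 39th is 6.63.

(4.50, 6.63)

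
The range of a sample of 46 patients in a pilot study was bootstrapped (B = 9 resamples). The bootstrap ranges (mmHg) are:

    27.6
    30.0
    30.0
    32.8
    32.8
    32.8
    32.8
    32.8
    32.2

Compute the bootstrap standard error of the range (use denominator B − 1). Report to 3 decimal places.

SE* = 1.892

Bootstrap SE is the standard deviation of the 9 replicate ranges.
Mean of replicates: (27.6 + 30.0 + 30.0 + 32.8 + 32.8 + 32.8 + 32.8 + 32.8 + 32.2) / 9 = 283.8000 / 9 = 31.5333
Sum of squared deviations: (−3.9333)² + (−1.5333)² + (−1.5333)² + (+1.2667)² + (+1.2667)² + (+1.2667)² + (+1.2667)² + (+1.2667)² + (+0.6667)² = 28.6400
Variance = 28.6400 / 8 = 3.5800
SE* = √3.5800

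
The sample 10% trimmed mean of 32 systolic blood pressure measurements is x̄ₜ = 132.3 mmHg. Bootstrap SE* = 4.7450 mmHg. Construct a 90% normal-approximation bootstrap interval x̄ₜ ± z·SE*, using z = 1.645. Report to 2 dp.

(124.49, 140.11)

Margin = 1.645 × 4.7450 = 7.806
Interval: 132.3 ± 7.806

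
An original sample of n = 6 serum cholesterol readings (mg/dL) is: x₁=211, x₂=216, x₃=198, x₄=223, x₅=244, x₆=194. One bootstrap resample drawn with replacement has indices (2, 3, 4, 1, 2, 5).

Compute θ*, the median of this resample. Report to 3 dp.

Resample values: 216, 198, 223, 211, 216, 244.
Sorted: 198, 211, 216, 216, 223, 244
Median = average of the two middle values = 216.000

θ* = 216.000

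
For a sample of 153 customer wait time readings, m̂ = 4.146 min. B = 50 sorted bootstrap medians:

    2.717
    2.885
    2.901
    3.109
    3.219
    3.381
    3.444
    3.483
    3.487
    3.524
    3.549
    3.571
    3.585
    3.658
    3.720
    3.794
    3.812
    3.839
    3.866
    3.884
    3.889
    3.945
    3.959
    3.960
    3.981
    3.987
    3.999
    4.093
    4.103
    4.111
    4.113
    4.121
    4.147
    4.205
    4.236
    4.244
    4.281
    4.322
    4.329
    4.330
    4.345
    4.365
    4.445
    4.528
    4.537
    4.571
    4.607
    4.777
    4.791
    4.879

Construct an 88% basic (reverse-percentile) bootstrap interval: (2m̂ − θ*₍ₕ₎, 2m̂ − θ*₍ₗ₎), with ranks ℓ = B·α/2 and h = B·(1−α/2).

Percentile endpoints at ranks 3 and 47: θ*₍3₎ = 2.901, θ*₍47₎ = 4.607.
Basic interval reflects these around m̂:
  lower = 2 × 4.146 − 4.607 = 3.685
  upper = 2 × 4.146 − 2.901 = 5.391

(3.685, 5.391)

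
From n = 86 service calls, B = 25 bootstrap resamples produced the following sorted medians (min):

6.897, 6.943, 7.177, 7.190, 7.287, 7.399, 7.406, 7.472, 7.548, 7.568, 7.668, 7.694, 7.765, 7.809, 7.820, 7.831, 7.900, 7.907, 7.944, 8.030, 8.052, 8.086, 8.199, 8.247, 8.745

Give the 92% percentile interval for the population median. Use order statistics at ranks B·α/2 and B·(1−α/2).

(6.897, 8.247)

α = 0.08; lower rank = 25 × 0.040 = 1; upper rank = 25 × 0.960 = 24.
The 1st smallest replicate is 6.897; the 24th is 8.247.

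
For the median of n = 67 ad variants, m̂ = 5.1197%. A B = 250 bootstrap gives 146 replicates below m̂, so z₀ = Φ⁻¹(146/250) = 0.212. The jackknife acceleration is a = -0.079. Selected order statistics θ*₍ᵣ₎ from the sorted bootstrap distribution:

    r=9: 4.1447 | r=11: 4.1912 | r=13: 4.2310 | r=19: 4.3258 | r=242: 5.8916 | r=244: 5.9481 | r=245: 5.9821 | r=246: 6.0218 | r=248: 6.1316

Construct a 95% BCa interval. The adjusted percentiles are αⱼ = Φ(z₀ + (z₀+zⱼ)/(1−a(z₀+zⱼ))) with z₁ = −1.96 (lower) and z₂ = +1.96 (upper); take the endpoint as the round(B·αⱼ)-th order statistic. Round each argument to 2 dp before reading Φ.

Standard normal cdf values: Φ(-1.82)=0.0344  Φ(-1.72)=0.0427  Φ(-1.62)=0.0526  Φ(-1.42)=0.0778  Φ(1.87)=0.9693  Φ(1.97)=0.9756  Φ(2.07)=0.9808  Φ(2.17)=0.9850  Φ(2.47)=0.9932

(4.1447, 5.9821)

Lower: z₀ + z₁ = 0.212 + (-1.960) = -1.748; 1 − a(z₀+z₁) = 1 − (-0.079)(-1.748) = 0.8619; argument = 0.212 + (-1.748)/0.8619 = -1.8161 → -1.82.
α₁ = Φ(-1.82) = 0.0344; rank = round(250 × 0.0344) = 9; θ*₍9₎ = 4.1447.
Upper: z₀ + z₂ = 2.172; 1 − a(z₀+z₂) = 1.1716; argument = 2.0659 → 2.07; α₂ = 0.9808; rank = 245; θ*₍245₎ = 5.9821.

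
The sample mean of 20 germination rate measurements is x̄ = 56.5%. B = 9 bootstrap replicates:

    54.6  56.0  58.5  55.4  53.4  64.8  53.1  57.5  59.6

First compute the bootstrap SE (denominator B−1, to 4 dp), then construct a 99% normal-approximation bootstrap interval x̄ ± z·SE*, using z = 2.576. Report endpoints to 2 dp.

(47.05, 65.95)

Mean of replicates = 56.9889; sum of squared deviations = 107.5889; SE* = √(107.5889/8) = 3.6672
Margin = 2.576 × 3.6672 = 9.447
Interval: 56.5 ± 9.447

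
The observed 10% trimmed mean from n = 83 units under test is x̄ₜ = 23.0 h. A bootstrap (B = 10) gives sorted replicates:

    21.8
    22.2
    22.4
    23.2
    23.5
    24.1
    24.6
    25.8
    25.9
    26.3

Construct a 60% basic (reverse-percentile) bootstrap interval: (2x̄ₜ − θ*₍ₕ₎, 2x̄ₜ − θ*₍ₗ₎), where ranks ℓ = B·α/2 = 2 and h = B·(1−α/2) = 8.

Percentile endpoints at ranks 2 and 8: θ*₍2₎ = 22.2, θ*₍8₎ = 25.8.
Basic interval reflects these around x̄ₜ:
  lower = 2 × 23.0 − 25.8 = 20.2
  upper = 2 × 23.0 − 22.2 = 23.8

(20.2, 23.8)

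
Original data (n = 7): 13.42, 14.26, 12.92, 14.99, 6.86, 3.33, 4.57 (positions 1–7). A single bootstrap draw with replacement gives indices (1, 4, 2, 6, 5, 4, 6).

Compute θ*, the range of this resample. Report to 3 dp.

Resample values: 13.42, 14.99, 14.26, 3.33, 6.86, 14.99, 3.33.
Range = 14.99 − 3.33 = 11.660

θ* = 11.660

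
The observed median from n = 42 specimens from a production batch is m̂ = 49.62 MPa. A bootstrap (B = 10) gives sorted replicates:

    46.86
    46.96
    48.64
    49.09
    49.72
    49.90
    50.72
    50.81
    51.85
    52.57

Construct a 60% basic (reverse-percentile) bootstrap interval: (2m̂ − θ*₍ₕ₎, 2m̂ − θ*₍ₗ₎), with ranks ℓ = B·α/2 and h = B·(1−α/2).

Percentile endpoints at ranks 2 and 8: θ*₍2₎ = 46.96, θ*₍8₎ = 50.81.
Basic interval reflects these around m̂:
  lower = 2 × 49.62 − 50.81 = 48.43
  upper = 2 × 49.62 − 46.96 = 52.28

(48.43, 52.28)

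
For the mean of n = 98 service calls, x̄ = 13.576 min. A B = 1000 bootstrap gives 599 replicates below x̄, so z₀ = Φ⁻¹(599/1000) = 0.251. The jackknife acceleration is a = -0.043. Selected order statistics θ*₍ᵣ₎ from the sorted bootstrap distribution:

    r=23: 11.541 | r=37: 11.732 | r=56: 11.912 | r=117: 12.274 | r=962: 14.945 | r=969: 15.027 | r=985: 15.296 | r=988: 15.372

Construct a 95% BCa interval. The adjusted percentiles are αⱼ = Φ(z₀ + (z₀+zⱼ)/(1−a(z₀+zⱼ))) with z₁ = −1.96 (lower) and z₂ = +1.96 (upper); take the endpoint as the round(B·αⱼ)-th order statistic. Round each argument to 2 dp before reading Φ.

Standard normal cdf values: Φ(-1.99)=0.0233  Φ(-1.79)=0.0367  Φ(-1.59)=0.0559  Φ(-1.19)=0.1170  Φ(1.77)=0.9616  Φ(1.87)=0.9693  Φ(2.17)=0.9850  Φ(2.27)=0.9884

(11.912, 15.372)

Lower: z₀ + z₁ = 0.251 + (-1.960) = -1.709; 1 − a(z₀+z₁) = 1 − (-0.043)(-1.709) = 0.9265; argument = 0.251 + (-1.709)/0.9265 = -1.5936 → -1.59.
α₁ = Φ(-1.59) = 0.0559; rank = round(1000 × 0.0559) = 56; θ*₍56₎ = 11.912.
Upper: z₀ + z₂ = 2.211; 1 − a(z₀+z₂) = 1.0951; argument = 2.2700 → 2.27; α₂ = 0.9884; rank = 988; θ*₍988₎ = 15.372.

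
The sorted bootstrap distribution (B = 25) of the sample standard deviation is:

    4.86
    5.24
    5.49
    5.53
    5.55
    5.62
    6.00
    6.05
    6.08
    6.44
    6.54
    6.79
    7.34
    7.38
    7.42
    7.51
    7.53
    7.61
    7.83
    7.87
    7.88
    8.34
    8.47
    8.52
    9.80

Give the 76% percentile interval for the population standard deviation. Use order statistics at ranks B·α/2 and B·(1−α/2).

α = 0.24; lower rank = 25 × 0.120 = 3; upper rank = 25 × 0.880 = 22.
The 3rd smallest replicate is 5.49; the 22nd is 8.34.

(5.49, 8.34)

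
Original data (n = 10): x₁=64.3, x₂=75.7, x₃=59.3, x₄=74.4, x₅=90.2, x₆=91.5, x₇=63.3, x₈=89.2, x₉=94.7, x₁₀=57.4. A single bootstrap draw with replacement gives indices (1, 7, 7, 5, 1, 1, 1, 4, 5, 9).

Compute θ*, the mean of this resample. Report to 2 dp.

Resample values: 64.3, 63.3, 63.3, 90.2, 64.3, 64.3, 64.3, 74.4, 90.2, 94.7.
Mean = (64.3 + 63.3 + 63.3 + 90.2 + 64.3 + 64.3 + 64.3 + 74.4 + 90.2 + 94.7) / 10 = 733.30 / 10 = 73.33

θ* = 73.33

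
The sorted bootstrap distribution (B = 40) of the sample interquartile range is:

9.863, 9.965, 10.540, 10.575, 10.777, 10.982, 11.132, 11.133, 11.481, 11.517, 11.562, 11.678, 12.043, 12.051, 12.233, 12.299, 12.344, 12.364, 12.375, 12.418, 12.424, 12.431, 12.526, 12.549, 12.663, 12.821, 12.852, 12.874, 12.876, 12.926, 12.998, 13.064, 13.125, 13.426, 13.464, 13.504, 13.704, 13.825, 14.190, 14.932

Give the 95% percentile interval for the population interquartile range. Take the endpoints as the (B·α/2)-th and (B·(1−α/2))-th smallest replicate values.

α = 0.05; lower rank = 40 × 0.025 = 1; upper rank = 40 × 0.975 = 39.
The 1st smallest replicate is 9.863; the 39th is 14.190.

(9.863, 14.190)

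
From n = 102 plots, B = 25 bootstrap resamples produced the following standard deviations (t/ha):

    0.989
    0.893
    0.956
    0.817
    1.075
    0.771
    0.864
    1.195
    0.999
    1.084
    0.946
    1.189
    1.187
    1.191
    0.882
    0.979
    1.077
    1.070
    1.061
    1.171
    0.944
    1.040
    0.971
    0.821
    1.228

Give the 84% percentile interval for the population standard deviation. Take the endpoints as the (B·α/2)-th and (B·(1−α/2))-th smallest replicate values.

(0.817, 1.191)

Sorted replicates: 0.771, 0.817, 0.821, 0.864, 0.882, 0.893, 0.944, 0.946, 0.956, 0.971, 0.979, 0.989, 0.999, 1.040, 1.061, 1.070, 1.075, 1.077, 1.084, 1.171, 1.187, 1.189, 1.191, 1.195, 1.228
α = 0.16; lower rank = 25 × 0.080 = 2; upper rank = 25 × 0.920 = 23.
The 2nd smallest replicate is 0.817; the 23rd is 1.191.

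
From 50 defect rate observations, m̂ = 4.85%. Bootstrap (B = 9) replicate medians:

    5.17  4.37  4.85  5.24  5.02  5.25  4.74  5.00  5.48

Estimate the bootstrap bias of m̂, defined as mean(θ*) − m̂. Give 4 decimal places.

mean(θ*) = (5.17 + 4.37 + 4.85 + 5.24 + 5.02 + 5.25 + 4.74 + 5.00 + 5.48) / 9 = 5.01333
bias = 5.01333 − 4.85

bias = +0.1633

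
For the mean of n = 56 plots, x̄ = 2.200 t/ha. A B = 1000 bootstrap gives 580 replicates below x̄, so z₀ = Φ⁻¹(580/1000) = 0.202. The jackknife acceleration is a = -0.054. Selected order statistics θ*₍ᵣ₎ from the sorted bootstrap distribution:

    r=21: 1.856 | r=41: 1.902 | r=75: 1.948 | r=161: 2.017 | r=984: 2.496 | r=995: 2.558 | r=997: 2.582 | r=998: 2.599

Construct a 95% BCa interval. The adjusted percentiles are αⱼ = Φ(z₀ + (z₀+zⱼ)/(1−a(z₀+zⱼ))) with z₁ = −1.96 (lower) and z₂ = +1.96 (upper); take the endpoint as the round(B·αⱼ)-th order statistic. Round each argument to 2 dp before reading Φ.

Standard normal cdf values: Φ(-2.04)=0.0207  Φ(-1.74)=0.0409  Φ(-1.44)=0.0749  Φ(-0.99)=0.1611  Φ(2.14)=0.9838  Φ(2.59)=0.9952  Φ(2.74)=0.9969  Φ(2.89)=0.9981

(1.902, 2.496)

Lower: z₀ + z₁ = 0.202 + (-1.960) = -1.758; 1 − a(z₀+z₁) = 1 − (-0.054)(-1.758) = 0.9051; argument = 0.202 + (-1.758)/0.9051 = -1.7404 → -1.74.
α₁ = Φ(-1.74) = 0.0409; rank = round(1000 × 0.0409) = 41; θ*₍41₎ = 1.902.
Upper: z₀ + z₂ = 2.162; 1 − a(z₀+z₂) = 1.1167; argument = 2.1380 → 2.14; α₂ = 0.9838; rank = 984; θ*₍984₎ = 2.496.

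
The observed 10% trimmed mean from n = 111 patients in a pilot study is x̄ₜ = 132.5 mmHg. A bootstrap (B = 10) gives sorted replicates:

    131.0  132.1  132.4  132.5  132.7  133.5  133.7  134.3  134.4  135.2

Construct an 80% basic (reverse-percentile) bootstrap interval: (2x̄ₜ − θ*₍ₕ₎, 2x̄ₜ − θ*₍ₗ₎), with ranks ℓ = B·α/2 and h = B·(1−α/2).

(130.6, 134.0)

Percentile endpoints at ranks 1 and 9: θ*₍1₎ = 131.0, θ*₍9₎ = 134.4.
Basic interval reflects these around x̄ₜ:
  lower = 2 × 132.5 − 134.4 = 130.6
  upper = 2 × 132.5 − 131.0 = 134.0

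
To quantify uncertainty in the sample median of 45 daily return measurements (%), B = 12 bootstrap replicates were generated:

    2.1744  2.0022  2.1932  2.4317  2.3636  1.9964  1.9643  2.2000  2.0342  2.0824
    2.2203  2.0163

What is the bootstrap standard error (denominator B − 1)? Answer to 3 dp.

SE* = 0.151

Bootstrap SE is the standard deviation of the 12 replicate medians.
Mean of replicates: (2.1744 + 2.0022 + 2.1932 + 2.4317 + 2.3636 + 1.9964 + 1.9643 + 2.2000 + 2.0342 + 2.0824 + 2.2203 + 2.0163) / 12 = 25.67900 / 12 = 2.13992
Sum of squared deviations: (+0.03448)² + (−0.13772)² + (+0.05328)² + (+0.29178)² + (+0.22368)² + (−0.14352)² + (−0.17562)² + (+0.06008)² + (−0.10572)² + (−0.05752)² + (+0.08038)² + (−0.12362)² = 0.24944
Variance = 0.24944 / 11 = 0.02268
SE* = √0.02268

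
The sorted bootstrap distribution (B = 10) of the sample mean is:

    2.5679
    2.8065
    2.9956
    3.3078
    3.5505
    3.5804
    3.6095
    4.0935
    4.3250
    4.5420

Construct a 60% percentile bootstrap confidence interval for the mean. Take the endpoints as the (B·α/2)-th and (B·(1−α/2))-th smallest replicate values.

α = 0.40; lower rank = 10 × 0.200 = 2; upper rank = 10 × 0.800 = 8.
The 2nd smallest replicate is 2.8065; the 8th is 4.0935.

(2.8065, 4.0935)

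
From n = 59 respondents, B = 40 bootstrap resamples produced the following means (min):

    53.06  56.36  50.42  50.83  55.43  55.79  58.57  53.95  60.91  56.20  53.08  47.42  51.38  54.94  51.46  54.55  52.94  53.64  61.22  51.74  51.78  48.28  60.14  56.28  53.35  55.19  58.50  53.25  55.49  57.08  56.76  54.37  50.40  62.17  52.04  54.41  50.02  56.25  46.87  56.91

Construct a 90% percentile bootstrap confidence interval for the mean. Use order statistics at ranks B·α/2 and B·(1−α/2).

(47.42, 60.91)

Sorted replicates: 46.87, 47.42, 48.28, 50.02, 50.40, 50.42, 50.83, 51.38, 51.46, 51.74, 51.78, 52.04, 52.94, 53.06, 53.08, 53.25, 53.35, 53.64, 53.95, 54.37, 54.41, 54.55, 54.94, 55.19, 55.43, 55.49, 55.79, 56.20, 56.25, 56.28, 56.36, 56.76, 56.91, 57.08, 58.50, 58.57, 60.14, 60.91, 61.22, 62.17
α = 0.10; lower rank = 40 × 0.050 = 2; upper rank = 40 × 0.950 = 38.
The 2nd smallest replicate is 47.42; the 38th is 60.91.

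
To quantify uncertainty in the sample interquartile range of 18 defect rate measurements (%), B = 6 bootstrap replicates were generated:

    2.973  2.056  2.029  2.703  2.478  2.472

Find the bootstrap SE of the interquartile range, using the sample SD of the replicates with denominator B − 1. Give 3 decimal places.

SE* = 0.366

Bootstrap SE is the standard deviation of the 6 replicate interquartile ranges.
Mean of replicates: (2.973 + 2.056 + 2.029 + 2.703 + 2.478 + 2.472) / 6 = 14.7110 / 6 = 2.4518
Sum of squared deviations: (+0.5212)² + (−0.3958)² + (−0.4228)² + (+0.2512)² + (+0.0262)² + (+0.0202)² = 0.6713
Variance = 0.6713 / 5 = 0.1343
SE* = √0.1343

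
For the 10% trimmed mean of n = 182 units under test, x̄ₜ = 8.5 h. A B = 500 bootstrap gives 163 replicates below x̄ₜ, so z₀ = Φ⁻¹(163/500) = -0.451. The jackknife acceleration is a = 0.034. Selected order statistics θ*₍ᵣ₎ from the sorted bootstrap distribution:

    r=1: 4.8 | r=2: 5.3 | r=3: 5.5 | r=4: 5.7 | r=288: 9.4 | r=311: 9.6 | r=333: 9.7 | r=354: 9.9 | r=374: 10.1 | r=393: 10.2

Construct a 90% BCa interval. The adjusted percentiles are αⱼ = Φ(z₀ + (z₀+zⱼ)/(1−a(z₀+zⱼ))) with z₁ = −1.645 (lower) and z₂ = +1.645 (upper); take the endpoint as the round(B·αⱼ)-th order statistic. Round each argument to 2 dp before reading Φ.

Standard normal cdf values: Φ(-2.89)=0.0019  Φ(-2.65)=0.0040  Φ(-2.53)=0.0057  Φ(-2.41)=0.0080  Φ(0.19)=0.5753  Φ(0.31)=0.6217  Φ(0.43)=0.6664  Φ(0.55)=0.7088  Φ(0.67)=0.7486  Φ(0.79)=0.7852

(5.7, 10.2)

Lower: z₀ + z₁ = -0.451 + (-1.645) = -2.096; 1 − a(z₀+z₁) = 1 − (0.034)(-2.096) = 1.0713; argument = -0.451 + (-2.096)/1.0713 = -2.4076 → -2.41.
α₁ = Φ(-2.41) = 0.0080; rank = round(500 × 0.0080) = 4; θ*₍4₎ = 5.7.
Upper: z₀ + z₂ = 1.194; 1 − a(z₀+z₂) = 0.9594; argument = 0.7935 → 0.79; α₂ = 0.7852; rank = 393; θ*₍393₎ = 10.2.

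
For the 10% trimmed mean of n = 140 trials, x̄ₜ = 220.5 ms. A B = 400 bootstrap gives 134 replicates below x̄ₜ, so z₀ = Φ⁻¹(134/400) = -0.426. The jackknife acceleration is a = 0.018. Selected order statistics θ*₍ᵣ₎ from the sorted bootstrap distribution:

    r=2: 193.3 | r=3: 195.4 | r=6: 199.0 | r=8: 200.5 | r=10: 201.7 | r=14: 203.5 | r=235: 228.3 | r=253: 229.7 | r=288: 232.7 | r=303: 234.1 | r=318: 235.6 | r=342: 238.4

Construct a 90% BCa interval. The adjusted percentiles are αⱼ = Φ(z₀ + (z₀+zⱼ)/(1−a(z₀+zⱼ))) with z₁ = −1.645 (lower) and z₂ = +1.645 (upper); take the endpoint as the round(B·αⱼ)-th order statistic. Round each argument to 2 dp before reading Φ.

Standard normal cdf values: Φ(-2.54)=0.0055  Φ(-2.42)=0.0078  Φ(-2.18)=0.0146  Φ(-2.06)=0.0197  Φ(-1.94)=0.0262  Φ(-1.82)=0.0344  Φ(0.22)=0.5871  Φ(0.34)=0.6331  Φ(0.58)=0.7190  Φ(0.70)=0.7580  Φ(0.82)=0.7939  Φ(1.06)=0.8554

(195.4, 235.6)

Lower: z₀ + z₁ = -0.426 + (-1.645) = -2.071; 1 − a(z₀+z₁) = 1 − (0.018)(-2.071) = 1.0373; argument = -0.426 + (-2.071)/1.0373 = -2.4226 → -2.42.
α₁ = Φ(-2.42) = 0.0078; rank = round(400 × 0.0078) = 3; θ*₍3₎ = 195.4.
Upper: z₀ + z₂ = 1.219; 1 − a(z₀+z₂) = 0.9781; argument = 0.8203 → 0.82; α₂ = 0.7939; rank = 318; θ*₍318₎ = 235.6.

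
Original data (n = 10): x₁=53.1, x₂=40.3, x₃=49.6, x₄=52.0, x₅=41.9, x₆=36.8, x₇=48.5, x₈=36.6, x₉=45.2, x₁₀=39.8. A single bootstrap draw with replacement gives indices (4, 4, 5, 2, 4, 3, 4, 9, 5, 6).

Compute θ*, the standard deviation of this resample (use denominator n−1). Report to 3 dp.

Resample values: 52.0, 52.0, 41.9, 40.3, 52.0, 49.6, 52.0, 45.2, 41.9, 36.8.
Mean = 46.3700; sum of squared deviations = 306.9810
s² = 306.9810 / 9 = 34.1090
s = √34.1090 = 5.840

θ* = 5.840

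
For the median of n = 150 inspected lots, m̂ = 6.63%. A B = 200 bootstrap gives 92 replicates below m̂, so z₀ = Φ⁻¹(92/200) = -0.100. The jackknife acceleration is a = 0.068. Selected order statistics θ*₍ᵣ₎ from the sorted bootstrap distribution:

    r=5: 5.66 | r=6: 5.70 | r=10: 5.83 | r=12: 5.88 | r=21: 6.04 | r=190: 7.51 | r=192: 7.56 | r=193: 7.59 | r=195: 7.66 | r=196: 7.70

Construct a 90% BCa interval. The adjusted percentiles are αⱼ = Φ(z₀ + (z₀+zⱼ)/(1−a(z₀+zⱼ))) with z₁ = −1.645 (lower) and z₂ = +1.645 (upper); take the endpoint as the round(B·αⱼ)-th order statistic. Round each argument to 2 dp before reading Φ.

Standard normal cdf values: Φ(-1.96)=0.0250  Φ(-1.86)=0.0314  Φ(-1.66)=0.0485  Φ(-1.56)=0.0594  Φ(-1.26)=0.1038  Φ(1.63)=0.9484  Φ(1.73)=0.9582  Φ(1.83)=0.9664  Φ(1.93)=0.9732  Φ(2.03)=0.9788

(5.83, 7.51)

Lower: z₀ + z₁ = -0.100 + (-1.645) = -1.745; 1 − a(z₀+z₁) = 1 − (0.068)(-1.745) = 1.1187; argument = -0.100 + (-1.745)/1.1187 = -1.6599 → -1.66.
α₁ = Φ(-1.66) = 0.0485; rank = round(200 × 0.0485) = 10; θ*₍10₎ = 5.83.
Upper: z₀ + z₂ = 1.545; 1 − a(z₀+z₂) = 0.8949; argument = 1.6264 → 1.63; α₂ = 0.9484; rank = 190; θ*₍190₎ = 7.51.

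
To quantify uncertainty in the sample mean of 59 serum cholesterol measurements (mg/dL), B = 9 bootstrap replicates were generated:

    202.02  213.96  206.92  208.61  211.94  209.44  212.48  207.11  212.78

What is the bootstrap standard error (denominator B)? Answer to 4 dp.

SE* = 3.5683

Bootstrap SE is the standard deviation of the 9 replicate means.
Mean of replicates: (202.02 + 213.96 + 206.92 + 208.61 + 211.94 + 209.44 + 212.48 + 207.11 + 212.78) / 9 = 1885.26000 / 9 = 209.47333
Sum of squared deviations: (−7.45333)² + (+4.48667)² + (−2.55333)² + (−0.86333)² + (+2.46667)² + (−0.03333)² + (+3.00667)² + (−2.36333)² + (+3.30667)² = 114.59220
Variance = 114.59220 / 9 = 12.73247
SE* = √12.73247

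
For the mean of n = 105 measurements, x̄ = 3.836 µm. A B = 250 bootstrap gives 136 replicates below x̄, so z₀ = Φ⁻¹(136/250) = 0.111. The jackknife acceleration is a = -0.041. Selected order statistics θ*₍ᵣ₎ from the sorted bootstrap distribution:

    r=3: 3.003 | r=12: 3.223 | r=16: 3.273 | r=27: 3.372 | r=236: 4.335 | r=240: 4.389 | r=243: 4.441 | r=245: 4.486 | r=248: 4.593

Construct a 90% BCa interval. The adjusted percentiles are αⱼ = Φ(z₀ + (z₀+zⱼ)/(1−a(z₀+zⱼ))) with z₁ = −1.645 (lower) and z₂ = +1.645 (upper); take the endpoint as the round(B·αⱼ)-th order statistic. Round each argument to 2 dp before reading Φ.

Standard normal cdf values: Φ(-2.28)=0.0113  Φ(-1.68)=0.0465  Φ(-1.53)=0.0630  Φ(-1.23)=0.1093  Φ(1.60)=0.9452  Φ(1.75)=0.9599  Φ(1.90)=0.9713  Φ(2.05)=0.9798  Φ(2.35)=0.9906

(3.273, 4.389)

Lower: z₀ + z₁ = 0.111 + (-1.645) = -1.534; 1 − a(z₀+z₁) = 1 − (-0.041)(-1.534) = 0.9371; argument = 0.111 + (-1.534)/0.9371 = -1.5260 → -1.53.
α₁ = Φ(-1.53) = 0.0630; rank = round(250 × 0.0630) = 16; θ*₍16₎ = 3.273.
Upper: z₀ + z₂ = 1.756; 1 − a(z₀+z₂) = 1.0720; argument = 1.7491 → 1.75; α₂ = 0.9599; rank = 240; θ*₍240₎ = 4.389.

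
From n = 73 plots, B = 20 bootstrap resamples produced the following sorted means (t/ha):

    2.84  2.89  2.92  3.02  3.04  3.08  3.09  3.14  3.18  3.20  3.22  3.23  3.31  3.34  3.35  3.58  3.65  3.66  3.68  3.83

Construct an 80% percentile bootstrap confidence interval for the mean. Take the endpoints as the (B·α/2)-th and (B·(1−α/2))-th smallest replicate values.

(2.89, 3.66)

α = 0.20; lower rank = 20 × 0.100 = 2; upper rank = 20 × 0.900 = 18.
The 2nd smallest replicate is 2.89; the 18th is 3.66.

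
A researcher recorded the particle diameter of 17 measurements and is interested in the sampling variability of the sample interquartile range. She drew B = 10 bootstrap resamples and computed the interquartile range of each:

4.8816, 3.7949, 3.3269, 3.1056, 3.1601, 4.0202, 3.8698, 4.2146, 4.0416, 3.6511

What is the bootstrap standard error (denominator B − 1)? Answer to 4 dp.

SE* = 0.5365

Bootstrap SE is the standard deviation of the 10 replicate interquartile ranges.
Mean of replicates: (4.8816 + 3.7949 + 3.3269 + 3.1056 + 3.1601 + 4.0202 + 3.8698 + 4.2146 + 4.0416 + 3.6511) / 10 = 38.06640 / 10 = 3.80664
Sum of squared deviations: (+1.07496)² + (−0.01174)² + (−0.47974)² + (−0.70104)² + (−0.64654)² + (+0.21356)² + (+0.06316)² + (+0.40796)² + (+0.23496)² + (−0.15554)² = 2.59073
Variance = 2.59073 / 9 = 0.28786
SE* = √0.28786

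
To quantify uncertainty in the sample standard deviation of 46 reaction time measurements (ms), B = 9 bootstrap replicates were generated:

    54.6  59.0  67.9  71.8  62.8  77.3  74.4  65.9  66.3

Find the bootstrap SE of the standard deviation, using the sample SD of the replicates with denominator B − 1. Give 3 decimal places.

Bootstrap SE is the standard deviation of the 9 replicate standard deviations.
Mean of replicates: (54.6 + 59.0 + 67.9 + 71.8 + 62.8 + 77.3 + 74.4 + 65.9 + 66.3) / 9 = 600.0000 / 9 = 66.6667
Sum of squared deviations: (−12.0667)² + (−7.6667)² + (+1.2333)² + (+5.1333)² + (−3.8667)² + (+10.6333)² + (+7.7333)² + (−0.7667)² + (−0.3667)² = 420.8000
Variance = 420.8000 / 8 = 52.6000
SE* = √52.6000

SE* = 7.253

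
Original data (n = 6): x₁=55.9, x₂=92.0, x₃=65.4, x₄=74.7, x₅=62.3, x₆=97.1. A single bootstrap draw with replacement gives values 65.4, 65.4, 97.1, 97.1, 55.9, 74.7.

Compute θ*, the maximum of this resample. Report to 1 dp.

θ* = 97.1

Maximum = 97.1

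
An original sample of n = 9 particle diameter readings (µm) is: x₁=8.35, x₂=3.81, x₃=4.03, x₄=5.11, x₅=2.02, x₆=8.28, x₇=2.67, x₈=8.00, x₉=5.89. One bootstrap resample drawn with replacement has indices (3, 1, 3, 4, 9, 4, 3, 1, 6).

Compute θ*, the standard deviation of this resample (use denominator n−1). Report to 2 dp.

θ* = 1.92

Resample values: 4.03, 8.35, 4.03, 5.11, 5.89, 5.11, 4.03, 8.35, 8.28.
Mean = 5.9089; sum of squared deviations = 29.4077
s² = 29.4077 / 8 = 3.6760
s = √3.6760 = 1.92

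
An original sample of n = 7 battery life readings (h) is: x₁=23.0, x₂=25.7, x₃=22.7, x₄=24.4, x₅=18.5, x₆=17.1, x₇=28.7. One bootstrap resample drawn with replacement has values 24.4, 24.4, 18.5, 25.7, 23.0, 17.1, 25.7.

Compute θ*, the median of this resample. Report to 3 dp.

Sorted: 17.1, 18.5, 23.0, 24.4, 24.4, 25.7, 25.7
Median = middle value = 24.400

θ* = 24.400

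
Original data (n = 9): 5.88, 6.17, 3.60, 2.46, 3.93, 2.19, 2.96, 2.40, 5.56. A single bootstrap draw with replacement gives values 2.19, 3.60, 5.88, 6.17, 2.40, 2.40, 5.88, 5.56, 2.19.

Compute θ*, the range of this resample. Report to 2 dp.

Range = 6.17 − 2.19 = 3.98

θ* = 3.98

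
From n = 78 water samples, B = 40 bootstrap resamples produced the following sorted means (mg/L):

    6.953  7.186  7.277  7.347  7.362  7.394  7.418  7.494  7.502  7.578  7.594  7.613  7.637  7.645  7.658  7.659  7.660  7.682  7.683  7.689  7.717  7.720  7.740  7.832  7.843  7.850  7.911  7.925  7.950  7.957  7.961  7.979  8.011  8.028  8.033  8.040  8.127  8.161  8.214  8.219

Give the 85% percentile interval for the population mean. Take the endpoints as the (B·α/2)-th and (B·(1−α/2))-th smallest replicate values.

α = 0.15; lower rank = 40 × 0.075 = 3; upper rank = 40 × 0.925 = 37.
The 3rd smallest replicate is 7.277; the 37th is 8.127.

(7.277, 8.127)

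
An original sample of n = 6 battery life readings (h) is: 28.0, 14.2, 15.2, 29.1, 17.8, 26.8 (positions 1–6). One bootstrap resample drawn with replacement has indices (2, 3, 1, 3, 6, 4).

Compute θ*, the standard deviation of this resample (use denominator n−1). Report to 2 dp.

θ* = 7.22

Resample values: 14.2, 15.2, 28.0, 15.2, 26.8, 29.1.
Mean = 21.4167; sum of squared deviations = 260.7283
s² = 260.7283 / 5 = 52.1457
s = √52.1457 = 7.22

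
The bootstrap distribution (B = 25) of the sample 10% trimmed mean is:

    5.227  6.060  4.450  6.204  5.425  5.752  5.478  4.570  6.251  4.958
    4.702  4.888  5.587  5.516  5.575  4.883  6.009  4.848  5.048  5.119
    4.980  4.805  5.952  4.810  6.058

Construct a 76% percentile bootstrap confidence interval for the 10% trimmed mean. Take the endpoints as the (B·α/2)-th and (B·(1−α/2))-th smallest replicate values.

(4.702, 6.058)

Sorted replicates: 4.450, 4.570, 4.702, 4.805, 4.810, 4.848, 4.883, 4.888, 4.958, 4.980, 5.048, 5.119, 5.227, 5.425, 5.478, 5.516, 5.575, 5.587, 5.752, 5.952, 6.009, 6.058, 6.060, 6.204, 6.251
α = 0.24; lower rank = 25 × 0.120 = 3; upper rank = 25 × 0.880 = 22.
The 3rd smallest replicate is 4.702; the 22nd is 6.058.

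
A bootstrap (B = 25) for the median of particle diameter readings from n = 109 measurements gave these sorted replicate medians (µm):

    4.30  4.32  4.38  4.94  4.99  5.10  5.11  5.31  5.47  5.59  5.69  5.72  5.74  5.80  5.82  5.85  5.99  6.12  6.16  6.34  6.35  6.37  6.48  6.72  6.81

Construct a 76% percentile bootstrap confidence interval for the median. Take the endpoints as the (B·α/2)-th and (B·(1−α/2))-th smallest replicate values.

α = 0.24; lower rank = 25 × 0.120 = 3; upper rank = 25 × 0.880 = 22.
The 3rd smallest replicate is 4.38; the 22nd is 6.37.

(4.38, 6.37)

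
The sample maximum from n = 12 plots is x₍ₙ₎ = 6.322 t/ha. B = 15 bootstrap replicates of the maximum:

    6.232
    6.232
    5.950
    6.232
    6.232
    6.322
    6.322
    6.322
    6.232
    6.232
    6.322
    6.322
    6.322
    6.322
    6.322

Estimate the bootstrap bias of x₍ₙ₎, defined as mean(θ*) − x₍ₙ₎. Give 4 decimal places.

bias = −0.0608

mean(θ*) = (6.232 + 6.232 + 5.950 + 6.232 + 6.232 + 6.322 + 6.322 + 6.322 + 6.232 + 6.232 + 6.322 + 6.322 + 6.322 + 6.322 + 6.322) / 15 = 6.26120
bias = 6.26120 − 6.322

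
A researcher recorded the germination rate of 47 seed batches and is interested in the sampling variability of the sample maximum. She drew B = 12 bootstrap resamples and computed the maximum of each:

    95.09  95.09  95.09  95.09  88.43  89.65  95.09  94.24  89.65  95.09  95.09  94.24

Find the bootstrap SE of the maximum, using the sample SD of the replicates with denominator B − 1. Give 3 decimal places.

Bootstrap SE is the standard deviation of the 12 replicate maximums.
Mean of replicates: (95.09 + 95.09 + 95.09 + 95.09 + 88.43 + 89.65 + 95.09 + 94.24 + 89.65 + 95.09 + 95.09 + 94.24) / 12 = 1121.8400 / 12 = 93.4867
Sum of squared deviations: (+1.6033)² + (+1.6033)² + (+1.6033)² + (+1.6033)² + (−5.0567)² + (−3.8367)² + (+1.6033)² + (+0.7533)² + (−3.8367)² + (+1.6033)² + (+1.6033)² + (+0.7533)² = 74.1397
Variance = 74.1397 / 11 = 6.7400
SE* = √6.7400

SE* = 2.596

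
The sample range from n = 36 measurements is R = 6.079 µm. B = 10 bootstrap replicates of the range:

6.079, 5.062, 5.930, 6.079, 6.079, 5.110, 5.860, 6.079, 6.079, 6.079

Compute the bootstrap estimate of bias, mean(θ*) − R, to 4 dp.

mean(θ*) = (6.079 + 5.062 + 5.930 + 6.079 + 6.079 + 5.110 + 5.860 + 6.079 + 6.079 + 6.079) / 10 = 5.84360
bias = 5.84360 − 6.079

bias = −0.2354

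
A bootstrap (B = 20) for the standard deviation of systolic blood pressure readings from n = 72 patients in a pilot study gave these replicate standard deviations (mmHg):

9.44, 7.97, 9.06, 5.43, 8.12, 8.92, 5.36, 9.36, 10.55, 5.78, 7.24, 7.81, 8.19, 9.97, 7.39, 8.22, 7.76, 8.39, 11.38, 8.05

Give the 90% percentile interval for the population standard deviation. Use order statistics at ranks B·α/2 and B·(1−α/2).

(5.36, 10.55)

Sorted replicates: 5.36, 5.43, 5.78, 7.24, 7.39, 7.76, 7.81, 7.97, 8.05, 8.12, 8.19, 8.22, 8.39, 8.92, 9.06, 9.36, 9.44, 9.97, 10.55, 11.38
α = 0.10; lower rank = 20 × 0.050 = 1; upper rank = 20 × 0.950 = 19.
The 1st smallest replicate is 5.36; the 19th is 10.55.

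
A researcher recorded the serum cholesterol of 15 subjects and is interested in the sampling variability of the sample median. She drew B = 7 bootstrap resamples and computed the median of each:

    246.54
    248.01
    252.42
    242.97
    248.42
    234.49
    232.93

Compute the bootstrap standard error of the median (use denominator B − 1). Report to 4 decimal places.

SE* = 7.3746

Bootstrap SE is the standard deviation of the 7 replicate medians.
Mean of replicates: (246.54 + 248.01 + 252.42 + 242.97 + 248.42 + 234.49 + 232.93) / 7 = 1705.78000 / 7 = 243.68286
Sum of squared deviations: (+2.85714)² + (+4.32714)² + (+8.73714)² + (−0.71286)² + (+4.73714)² + (−9.19286)² + (−10.75286)² = 326.30634
Variance = 326.30634 / 6 = 54.38439
SE* = √54.38439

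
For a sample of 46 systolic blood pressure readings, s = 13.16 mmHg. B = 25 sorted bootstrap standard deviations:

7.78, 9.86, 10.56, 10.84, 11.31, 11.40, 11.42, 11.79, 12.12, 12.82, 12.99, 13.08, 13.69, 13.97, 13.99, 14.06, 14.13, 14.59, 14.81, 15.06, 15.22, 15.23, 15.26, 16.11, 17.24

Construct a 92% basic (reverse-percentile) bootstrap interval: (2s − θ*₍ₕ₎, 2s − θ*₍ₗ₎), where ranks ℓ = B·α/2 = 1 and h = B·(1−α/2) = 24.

Percentile endpoints at ranks 1 and 24: θ*₍1₎ = 7.78, θ*₍24₎ = 16.11.
Basic interval reflects these around s:
  lower = 2 × 13.16 − 16.11 = 10.21
  upper = 2 × 13.16 − 7.78 = 18.54

(10.21, 18.54)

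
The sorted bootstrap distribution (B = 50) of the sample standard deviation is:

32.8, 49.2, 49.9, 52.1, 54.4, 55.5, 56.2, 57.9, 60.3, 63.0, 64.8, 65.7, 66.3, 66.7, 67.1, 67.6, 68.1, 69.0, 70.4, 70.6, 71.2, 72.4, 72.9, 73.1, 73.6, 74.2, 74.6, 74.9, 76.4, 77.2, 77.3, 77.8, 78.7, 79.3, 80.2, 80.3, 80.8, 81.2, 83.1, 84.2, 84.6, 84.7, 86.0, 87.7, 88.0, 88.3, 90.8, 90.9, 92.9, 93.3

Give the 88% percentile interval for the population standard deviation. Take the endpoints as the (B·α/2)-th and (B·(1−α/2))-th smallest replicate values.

α = 0.12; lower rank = 50 × 0.060 = 3; upper rank = 50 × 0.940 = 47.
The 3rd smallest replicate is 49.9; the 47th is 90.8.

(49.9, 90.8)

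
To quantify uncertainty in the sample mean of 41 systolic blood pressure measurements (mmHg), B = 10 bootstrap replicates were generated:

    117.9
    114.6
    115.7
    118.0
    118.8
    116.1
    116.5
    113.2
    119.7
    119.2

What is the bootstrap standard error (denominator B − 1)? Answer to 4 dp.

SE* = 2.1114

Bootstrap SE is the standard deviation of the 10 replicate means.
Mean of replicates: (117.9 + 114.6 + 115.7 + 118.0 + 118.8 + 116.1 + 116.5 + 113.2 + 119.7 + 119.2) / 10 = 1169.70000 / 10 = 116.97000
Sum of squared deviations: (+0.93000)² + (−2.37000)² + (−1.27000)² + (+1.03000)² + (+1.83000)² + (−0.87000)² + (−0.47000)² + (−3.77000)² + (+2.73000)² + (+2.23000)² = 40.12100
Variance = 40.12100 / 9 = 4.45789
SE* = √4.45789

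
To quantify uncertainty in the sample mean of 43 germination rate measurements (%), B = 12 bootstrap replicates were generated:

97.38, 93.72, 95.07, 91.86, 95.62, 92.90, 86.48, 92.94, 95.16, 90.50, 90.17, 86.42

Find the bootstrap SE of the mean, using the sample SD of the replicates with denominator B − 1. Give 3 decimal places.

SE* = 3.462

Bootstrap SE is the standard deviation of the 12 replicate means.
Mean of replicates: (97.38 + 93.72 + 95.07 + 91.86 + 95.62 + 92.90 + 86.48 + 92.94 + 95.16 + 90.50 + 90.17 + 86.42) / 12 = 1108.2200 / 12 = 92.3517
Sum of squared deviations: (+5.0283)² + (+1.3683)² + (+2.7183)² + (−0.4917)² + (+3.2683)² + (+0.5483)² + (−5.8717)² + (+0.5883)² + (+2.8083)² + (−1.8517)² + (−2.1817)² + (−5.9317)² = 131.8526
Variance = 131.8526 / 11 = 11.9866
SE* = √11.9866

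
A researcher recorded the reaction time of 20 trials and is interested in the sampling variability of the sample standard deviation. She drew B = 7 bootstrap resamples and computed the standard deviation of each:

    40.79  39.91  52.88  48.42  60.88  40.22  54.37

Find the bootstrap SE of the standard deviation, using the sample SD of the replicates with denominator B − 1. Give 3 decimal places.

SE* = 8.247

Bootstrap SE is the standard deviation of the 7 replicate standard deviations.
Mean of replicates: (40.79 + 39.91 + 52.88 + 48.42 + 60.88 + 40.22 + 54.37) / 7 = 337.4700 / 7 = 48.2100
Sum of squared deviations: (−7.4200)² + (−8.3000)² + (+4.6700)² + (+0.2100)² + (+12.6700)² + (−7.9900)² + (+6.1600)² = 408.1140
Variance = 408.1140 / 6 = 68.0190
SE* = √68.0190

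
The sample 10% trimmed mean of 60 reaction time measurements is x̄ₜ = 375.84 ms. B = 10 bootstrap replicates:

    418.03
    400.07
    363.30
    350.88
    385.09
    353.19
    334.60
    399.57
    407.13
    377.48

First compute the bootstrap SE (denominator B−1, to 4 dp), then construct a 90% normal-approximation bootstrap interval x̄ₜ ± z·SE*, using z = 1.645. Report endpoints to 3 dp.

(330.306, 421.374)

Mean of replicates = 378.9340; sum of squared deviations = 6895.8030; SE* = √(6895.8030/9) = 27.6803
Margin = 1.645 × 27.6803 = 45.5341
Interval: 375.84 ± 45.5341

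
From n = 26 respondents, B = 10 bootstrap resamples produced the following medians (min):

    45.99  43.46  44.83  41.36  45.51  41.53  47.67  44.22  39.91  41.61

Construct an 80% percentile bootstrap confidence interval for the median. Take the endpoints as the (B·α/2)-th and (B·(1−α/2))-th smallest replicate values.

Sorted replicates: 39.91, 41.36, 41.53, 41.61, 43.46, 44.22, 44.83, 45.51, 45.99, 47.67
α = 0.20; lower rank = 10 × 0.100 = 1; upper rank = 10 × 0.900 = 9.
The 1st smallest replicate is 39.91; the 9th is 45.99.

(39.91, 45.99)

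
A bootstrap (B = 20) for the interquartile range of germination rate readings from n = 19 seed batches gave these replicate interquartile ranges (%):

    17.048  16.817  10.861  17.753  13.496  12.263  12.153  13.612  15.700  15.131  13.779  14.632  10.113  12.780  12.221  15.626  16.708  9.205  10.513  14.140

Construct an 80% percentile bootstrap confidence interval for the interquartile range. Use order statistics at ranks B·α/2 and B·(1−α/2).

Sorted replicates: 9.205, 10.113, 10.513, 10.861, 12.153, 12.221, 12.263, 12.780, 13.496, 13.612, 13.779, 14.140, 14.632, 15.131, 15.626, 15.700, 16.708, 16.817, 17.048, 17.753
α = 0.20; lower rank = 20 × 0.100 = 2; upper rank = 20 × 0.900 = 18.
The 2nd smallest replicate is 10.113; the 18th is 16.817.

(10.113, 16.817)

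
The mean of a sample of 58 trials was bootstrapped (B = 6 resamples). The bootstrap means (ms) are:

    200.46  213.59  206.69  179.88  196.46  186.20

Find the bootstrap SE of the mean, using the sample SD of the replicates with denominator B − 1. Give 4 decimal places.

Bootstrap SE is the standard deviation of the 6 replicate means.
Mean of replicates: (200.46 + 213.59 + 206.69 + 179.88 + 196.46 + 186.20) / 6 = 1183.28000 / 6 = 197.21333
Sum of squared deviations: (+3.24667)² + (+16.37667)² + (+9.47667)² + (−17.33333)² + (−0.75333)² + (−11.01333)² = 790.84873
Variance = 790.84873 / 5 = 158.16975
SE* = √158.16975

SE* = 12.5766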